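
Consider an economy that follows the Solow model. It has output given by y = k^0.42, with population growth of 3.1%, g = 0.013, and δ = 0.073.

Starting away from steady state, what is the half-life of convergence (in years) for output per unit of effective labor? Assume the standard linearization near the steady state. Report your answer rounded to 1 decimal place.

Near the steady state the convergence rate is λ = (1 − α)(n + g + δ).
λ = (1 − 0.42) × 0.117 = 0.58 × 0.117 = 0.06786
Half-life = ln 2 / λ = 0.6931 / 0.06786 ≈ 10.21 years

about 10.2 years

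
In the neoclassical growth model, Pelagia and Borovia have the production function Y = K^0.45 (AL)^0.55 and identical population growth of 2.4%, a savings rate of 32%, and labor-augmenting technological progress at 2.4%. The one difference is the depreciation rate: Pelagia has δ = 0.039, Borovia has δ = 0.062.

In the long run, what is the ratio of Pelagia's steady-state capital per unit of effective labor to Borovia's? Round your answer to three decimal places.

ratio ≈ 1.532

Steady-state k* = [s/(n + g + δ)]^(1/(1−α)), so the ratio is [ (s_P/(n + g + δ)_P) / (s_B/(n + g + δ)_B) ]^1.8182.
s_P/(n + g + δ)_P = 0.32/0.087 = 3.6782; s_B/(n + g + δ)_B = 0.32/0.110 = 2.9091.
Ratio = (3.6782/2.9091)^1.8182 = 1.2644^1.8182 ≈ 1.5320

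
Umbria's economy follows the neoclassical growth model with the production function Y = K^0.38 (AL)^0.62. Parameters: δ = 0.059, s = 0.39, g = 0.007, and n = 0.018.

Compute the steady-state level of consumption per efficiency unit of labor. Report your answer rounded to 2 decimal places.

At the steady state, Δk = 0, so s·k^α = (n + g + δ)·k.
Rearranging, k^(1−α) = s / (n + g + δ).
k^0.62 = 0.39 / (0.018 + 0.007 + 0.059) = 0.39 / 0.084 = 4.6429
k* = 4.6429^(1/0.62) ≈ 11.8978
y* = (k*)^α = 11.8978^0.38 ≈ 2.5626
c* = (1 − s)·y* = (1 − 0.39) × 2.5626 ≈ 1.5632

c* ≈ 1.56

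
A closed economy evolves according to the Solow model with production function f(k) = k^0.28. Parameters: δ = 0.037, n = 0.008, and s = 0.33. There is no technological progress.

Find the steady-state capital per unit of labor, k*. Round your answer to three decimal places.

k* = 15.915

At the steady state, Δk = 0, so s·k^α = (n + δ)·k.
Rearranging, k^(1−α) = s / (n + δ).
k^0.72 = 0.33 / (0.008 + 0.037) = 0.33 / 0.045 = 7.3333
k* = 7.3333^(1/0.72) ≈ 15.9149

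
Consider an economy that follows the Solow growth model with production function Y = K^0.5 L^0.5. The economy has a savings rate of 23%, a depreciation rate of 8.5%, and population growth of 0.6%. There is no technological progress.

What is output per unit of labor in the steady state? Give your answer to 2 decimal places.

Steady state requires s·f(k) = (n + δ)·k, i.e. s·k^α = (n + δ)·k.
Dividing both sides by k: k^(1−α) = s / (n + δ).
k^0.5 = 0.23 / (0.006 + 0.085) = 0.23 / 0.091 = 2.5275
k* = 2.5275^(1/0.5) ≈ 6.3883
y* = (k*)^α = 6.3883^0.5 ≈ 2.5275

y* = 2.53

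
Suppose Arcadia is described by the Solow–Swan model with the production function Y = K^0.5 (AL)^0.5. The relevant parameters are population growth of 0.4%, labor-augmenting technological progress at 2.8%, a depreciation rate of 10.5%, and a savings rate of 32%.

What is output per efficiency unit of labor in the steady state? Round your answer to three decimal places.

Steady state requires s·f(k) = (n + g + δ)·k, i.e. s·k^α = (n + g + δ)·k.
Rearranging, k^(1−α) = s / (n + g + δ).
k^0.5 = 0.32 / (0.004 + 0.028 + 0.105) = 0.32 / 0.137 = 2.3358
k* = 2.3358^(1/0.5) ≈ 5.4560
y* = (k*)^α = 5.4560^0.5 ≈ 2.3358

y* ≈ 2.336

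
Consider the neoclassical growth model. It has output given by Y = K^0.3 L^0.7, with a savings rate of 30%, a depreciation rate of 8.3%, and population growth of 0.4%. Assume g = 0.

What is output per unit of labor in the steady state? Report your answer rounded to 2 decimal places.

In steady state, investment equals break-even investment: s·k^α = (n + δ)·k.
Dividing both sides by k: k^(1−α) = s / (n + δ).
k^0.7 = 0.30 / (0.004 + 0.083) = 0.30 / 0.087 = 3.4483
k* = 3.4483^(1/0.7) ≈ 5.8615
y* = (k*)^α = 5.8615^0.3 ≈ 1.6998

y* = 1.70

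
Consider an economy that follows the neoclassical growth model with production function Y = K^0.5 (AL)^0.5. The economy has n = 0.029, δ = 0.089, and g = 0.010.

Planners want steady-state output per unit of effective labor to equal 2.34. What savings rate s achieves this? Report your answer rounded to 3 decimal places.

s ≈ 0.300

At the steady state, Δk = 0, so s·k^α = (n + g + δ)·k.
Since y* = [s/(n + g + δ)]^(α/(1−α)), we have s/(n + g + δ) = (y*)^((1−α)/α) = 2.34^1 = 2.3400.
Therefore s = 2.3400 × (n + g + δ) = 2.3400 × 0.128 = 0.2995.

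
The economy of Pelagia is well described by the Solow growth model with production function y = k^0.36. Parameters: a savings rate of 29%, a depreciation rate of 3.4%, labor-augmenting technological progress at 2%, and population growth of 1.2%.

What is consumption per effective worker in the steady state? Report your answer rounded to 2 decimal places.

In steady state, investment equals break-even investment: s·k^α = (n + g + δ)·k.
Rearranging, k^(1−α) = s / (n + g + δ).
k^0.64 = 0.29 / (0.012 + 0.020 + 0.034) = 0.29 / 0.066 = 4.3939
k* = 4.3939^(1/0.64) ≈ 10.1031
y* = (k*)^α = 10.1031^0.36 ≈ 2.2993
c* = (1 − s)·y* = (1 − 0.29) × 2.2993 ≈ 1.6325

c* ≈ 1.63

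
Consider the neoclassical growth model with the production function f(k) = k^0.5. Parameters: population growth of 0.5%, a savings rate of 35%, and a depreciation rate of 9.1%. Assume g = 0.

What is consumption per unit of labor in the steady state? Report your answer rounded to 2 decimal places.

c* = 2.37

In steady state, investment equals break-even investment: s·k^α = (n + δ)·k.
Dividing both sides by k: k^(1−α) = s / (n + δ).
k^0.5 = 0.35 / (0.005 + 0.091) = 0.35 / 0.096 = 3.6458
k* = 3.6458^(1/0.5) ≈ 13.2919
y* = (k*)^α = 13.2919^0.5 ≈ 3.6458
c* = (1 − s)·y* = (1 − 0.35) × 3.6458 ≈ 2.3698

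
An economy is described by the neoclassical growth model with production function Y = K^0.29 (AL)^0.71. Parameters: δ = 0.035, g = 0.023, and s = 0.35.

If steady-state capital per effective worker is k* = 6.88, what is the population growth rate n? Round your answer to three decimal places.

n ≈ 0.031

In steady state, investment equals break-even investment: s·k^α = (n + g + δ)·k.
So s / (n + g + δ) = (k*)^(1−α) = 6.88^0.71 = 3.9327.
Therefore n + g + δ = s / 3.9327 = 0.35 / 3.9327 = 0.0890, so n = 0.0890 − 0.058 = 0.0310.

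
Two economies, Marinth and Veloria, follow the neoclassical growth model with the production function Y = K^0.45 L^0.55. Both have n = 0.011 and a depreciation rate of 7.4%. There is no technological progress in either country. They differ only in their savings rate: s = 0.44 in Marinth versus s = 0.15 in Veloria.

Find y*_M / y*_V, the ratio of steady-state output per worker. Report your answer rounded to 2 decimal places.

ratio ≈ 2.41

Steady-state y* = [s/(n + δ)]^(α/(1−α)), so the ratio is [ (s_M/(n + δ)_M) / (s_V/(n + δ)_V) ]^0.8182.
s_M/(n + δ)_M = 0.44/0.085 = 5.1765; s_V/(n + δ)_V = 0.15/0.085 = 1.7647.
Ratio = (5.1765/1.7647)^0.8182 = 2.9334^0.8182 ≈ 2.4121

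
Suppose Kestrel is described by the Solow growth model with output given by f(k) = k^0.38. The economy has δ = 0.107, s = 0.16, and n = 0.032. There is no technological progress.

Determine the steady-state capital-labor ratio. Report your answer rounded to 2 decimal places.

k* ≈ 1.25

At the steady state, Δk = 0, so s·k^α = (n + δ)·k.
Rearranging, k^(1−α) = s / (n + δ).
k^0.62 = 0.16 / (0.032 + 0.107) = 0.16 / 0.139 = 1.1511
k* = 1.1511^(1/0.62) ≈ 1.2548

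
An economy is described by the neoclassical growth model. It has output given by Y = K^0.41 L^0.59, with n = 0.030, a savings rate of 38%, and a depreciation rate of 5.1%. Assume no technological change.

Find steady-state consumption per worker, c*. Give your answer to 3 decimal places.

c* ≈ 1.815

Steady state requires s·f(k) = (n + δ)·k, i.e. s·k^α = (n + δ)·k.
Rearranging, k^(1−α) = s / (n + δ).
k^0.59 = 0.38 / (0.030 + 0.051) = 0.38 / 0.081 = 4.6914
k* = 4.6914^(1/0.59) ≈ 13.7341
y* = (k*)^α = 13.7341^0.41 ≈ 2.9275
c* = (1 − s)·y* = (1 − 0.38) × 2.9275 ≈ 1.8151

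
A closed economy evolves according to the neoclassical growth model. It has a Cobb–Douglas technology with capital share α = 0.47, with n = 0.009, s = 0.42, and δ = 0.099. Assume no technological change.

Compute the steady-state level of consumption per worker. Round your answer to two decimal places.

c* ≈ 1.93

In steady state, investment equals break-even investment: s·k^α = (n + δ)·k.
Rearranging, k^(1−α) = s / (n + δ).
k^0.53 = 0.42 / (0.009 + 0.099) = 0.42 / 0.108 = 3.8889
k* = 3.8889^(1/0.53) ≈ 12.9682
y* = (k*)^α = 12.9682^0.47 ≈ 3.3347
c* = (1 − s)·y* = (1 − 0.42) × 3.3347 ≈ 1.9341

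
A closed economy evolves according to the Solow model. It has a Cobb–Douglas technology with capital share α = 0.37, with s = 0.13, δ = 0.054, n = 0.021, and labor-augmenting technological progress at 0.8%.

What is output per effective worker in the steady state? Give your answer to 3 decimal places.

At the steady state, Δk = 0, so s·k^α = (n + g + δ)·k.
Rearranging, k^(1−α) = s / (n + g + δ).
k^0.63 = 0.13 / (0.021 + 0.008 + 0.054) = 0.13 / 0.083 = 1.5663
k* = 1.5663^(1/0.63) ≈ 2.0386
y* = (k*)^α = 2.0386^0.37 ≈ 1.3015

y* = 1.302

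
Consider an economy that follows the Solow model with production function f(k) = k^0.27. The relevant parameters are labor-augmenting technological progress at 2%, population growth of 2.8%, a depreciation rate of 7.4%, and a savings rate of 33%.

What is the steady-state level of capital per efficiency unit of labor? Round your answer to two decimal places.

k* ≈ 3.91

At the steady state, Δk = 0, so s·k^α = (n + g + δ)·k.
Dividing both sides by k: k^(1−α) = s / (n + g + δ).
k^0.73 = 0.33 / (0.028 + 0.020 + 0.074) = 0.33 / 0.122 = 2.7049
k* = 2.7049^(1/0.73) ≈ 3.9083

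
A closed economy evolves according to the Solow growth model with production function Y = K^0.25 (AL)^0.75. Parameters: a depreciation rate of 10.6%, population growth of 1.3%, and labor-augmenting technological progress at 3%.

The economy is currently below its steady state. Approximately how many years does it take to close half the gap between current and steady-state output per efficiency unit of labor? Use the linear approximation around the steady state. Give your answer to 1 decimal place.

t_½ ≈ 6.2 years

Near the steady state the convergence rate is λ = (1 − α)(n + g + δ).
λ = (1 − 0.25) × 0.149 = 0.75 × 0.149 = 0.11175
Half-life = ln 2 / λ = 0.6931 / 0.11175 ≈ 6.20 years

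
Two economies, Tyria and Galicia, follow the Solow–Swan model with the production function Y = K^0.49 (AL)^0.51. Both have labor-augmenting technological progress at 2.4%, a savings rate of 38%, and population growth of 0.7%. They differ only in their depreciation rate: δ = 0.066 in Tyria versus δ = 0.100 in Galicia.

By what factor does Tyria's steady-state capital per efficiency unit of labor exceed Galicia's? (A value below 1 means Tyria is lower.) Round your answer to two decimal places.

ratio ≈ 1.80

Steady-state k* = [s/(n + g + δ)]^(1/(1−α)), so the ratio is [ (s_T/(n + g + δ)_T) / (s_G/(n + g + δ)_G) ]^1.9608.
s_T/(n + g + δ)_T = 0.38/0.097 = 3.9175; s_G/(n + g + δ)_G = 0.38/0.131 = 2.9008.
Ratio = (3.9175/2.9008)^1.9608 = 1.3505^1.9608 ≈ 1.8025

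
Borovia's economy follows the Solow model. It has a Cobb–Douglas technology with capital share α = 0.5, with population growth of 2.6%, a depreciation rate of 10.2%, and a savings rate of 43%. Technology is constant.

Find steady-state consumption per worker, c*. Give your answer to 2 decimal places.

c* ≈ 1.91

At the steady state, Δk = 0, so s·k^α = (n + δ)·k.
Dividing both sides by k: k^(1−α) = s / (n + δ).
k^0.5 = 0.43 / (0.026 + 0.102) = 0.43 / 0.128 = 3.3594
k* = 3.3594^(1/0.5) ≈ 11.2856
y* = (k*)^α = 11.2856^0.5 ≈ 3.3594
c* = (1 − s)·y* = (1 − 0.43) × 3.3594 ≈ 1.9149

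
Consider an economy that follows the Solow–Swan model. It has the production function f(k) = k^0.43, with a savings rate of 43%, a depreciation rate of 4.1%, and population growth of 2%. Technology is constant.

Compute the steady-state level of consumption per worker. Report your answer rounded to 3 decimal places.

c* = 2.487

In steady state, investment equals break-even investment: s·k^α = (n + δ)·k.
Rearranging, k^(1−α) = s / (n + δ).
k^0.57 = 0.43 / (0.020 + 0.041) = 0.43 / 0.061 = 7.0492
k* = 7.0492^(1/0.57) ≈ 30.7585
y* = (k*)^α = 30.7585^0.43 ≈ 4.3634
c* = (1 − s)·y* = (1 − 0.43) × 4.3634 ≈ 2.4871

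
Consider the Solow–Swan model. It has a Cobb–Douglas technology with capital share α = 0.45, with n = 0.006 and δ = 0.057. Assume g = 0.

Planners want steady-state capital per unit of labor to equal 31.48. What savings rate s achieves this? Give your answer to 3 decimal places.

s ≈ 0.420

At the steady state, Δk = 0, so s·k^α = (n + δ)·k.
So s / (n + δ) = (k*)^(1−α) = 31.48^0.55 = 6.6668.
Therefore s = 6.6668 × (n + δ) = 6.6668 × 0.063 = 0.4200.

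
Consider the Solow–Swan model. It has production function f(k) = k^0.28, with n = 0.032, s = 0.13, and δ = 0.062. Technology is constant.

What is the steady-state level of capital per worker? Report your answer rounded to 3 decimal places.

k* ≈ 1.569

In steady state, investment equals break-even investment: s·k^α = (n + δ)·k.
Rearranging, k^(1−α) = s / (n + δ).
k^0.72 = 0.13 / (0.032 + 0.062) = 0.13 / 0.094 = 1.3830
k* = 1.3830^(1/0.72) ≈ 1.5689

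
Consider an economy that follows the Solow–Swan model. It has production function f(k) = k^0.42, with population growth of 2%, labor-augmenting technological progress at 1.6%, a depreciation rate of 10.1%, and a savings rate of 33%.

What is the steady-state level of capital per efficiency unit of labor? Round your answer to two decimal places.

At the steady state, Δk = 0, so s·k^α = (n + g + δ)·k.
Dividing both sides by k: k^(1−α) = s / (n + g + δ).
k^0.58 = 0.33 / (0.020 + 0.016 + 0.101) = 0.33 / 0.137 = 2.4088
k* = 2.4088^(1/0.58) ≈ 4.5528

k* ≈ 4.55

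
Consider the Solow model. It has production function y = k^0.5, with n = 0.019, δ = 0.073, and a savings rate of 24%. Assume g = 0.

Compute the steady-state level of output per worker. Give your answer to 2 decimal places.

y* = 2.61

In steady state, investment equals break-even investment: s·k^α = (n + δ)·k.
Dividing both sides by k: k^(1−α) = s / (n + δ).
k^0.5 = 0.24 / (0.019 + 0.073) = 0.24 / 0.092 = 2.6087
k* = 2.6087^(1/0.5) ≈ 6.8053
y* = (k*)^α = 6.8053^0.5 ≈ 2.6087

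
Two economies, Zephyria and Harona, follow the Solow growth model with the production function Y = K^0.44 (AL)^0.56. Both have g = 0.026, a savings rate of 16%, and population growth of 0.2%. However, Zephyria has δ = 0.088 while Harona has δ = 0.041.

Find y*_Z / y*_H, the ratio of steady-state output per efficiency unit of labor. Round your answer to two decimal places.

Steady-state y* = [s/(n + g + δ)]^(α/(1−α)), so the ratio is [ (s_Z/(n + g + δ)_Z) / (s_H/(n + g + δ)_H) ]^0.7857.
s_Z/(n + g + δ)_Z = 0.16/0.116 = 1.3793; s_H/(n + g + δ)_H = 0.16/0.069 = 2.3188.
Ratio = (1.3793/2.3188)^0.7857 = 0.5948^0.7857 ≈ 0.6648

y*_Z / y*_H ≈ 0.66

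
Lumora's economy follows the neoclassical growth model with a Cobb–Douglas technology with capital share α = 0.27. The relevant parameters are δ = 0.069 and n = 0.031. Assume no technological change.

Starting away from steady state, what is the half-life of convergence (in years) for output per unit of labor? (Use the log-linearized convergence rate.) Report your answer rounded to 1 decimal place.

about 9.5 years

Near the steady state the convergence rate is λ = (1 − α)(n + δ).
λ = (1 − 0.27) × 0.100 = 0.73 × 0.100 = 0.0730
Half-life = ln 2 / λ = 0.6931 / 0.0730 ≈ 9.49 years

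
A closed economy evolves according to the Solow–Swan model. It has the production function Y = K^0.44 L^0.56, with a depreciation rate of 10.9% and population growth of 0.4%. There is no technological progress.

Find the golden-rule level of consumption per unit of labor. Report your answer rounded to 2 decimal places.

c_gold ≈ 1.63

At the golden rule, f'(k) = n + δ, so α·k^(α−1) = n + δ and k_gold = (α/(n + δ))^(1/(1−α)).
k_gold = (0.44/0.113)^(1/0.56) = 3.8938^1.7857 ≈ 11.3300
c_gold = f(k_gold) − (n + δ)·k_gold = 2.9098 − 0.113×11.3300 ≈ 1.6295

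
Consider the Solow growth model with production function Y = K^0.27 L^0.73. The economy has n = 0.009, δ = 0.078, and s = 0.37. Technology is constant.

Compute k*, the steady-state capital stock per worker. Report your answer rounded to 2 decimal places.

k* = 7.26

In steady state, investment equals break-even investment: s·k^α = (n + δ)·k.
Dividing both sides by k: k^(1−α) = s / (n + δ).
k^0.73 = 0.37 / (0.009 + 0.078) = 0.37 / 0.087 = 4.2529
k* = 4.2529^(1/0.73) ≈ 7.2646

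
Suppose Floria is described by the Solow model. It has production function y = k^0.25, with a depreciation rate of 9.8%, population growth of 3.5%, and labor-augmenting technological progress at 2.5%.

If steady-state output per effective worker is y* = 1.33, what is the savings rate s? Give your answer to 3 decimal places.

Steady state requires s·f(k) = (n + g + δ)·k, i.e. s·k^α = (n + g + δ)·k.
Since y* = [s/(n + g + δ)]^(α/(1−α)), we have s/(n + g + δ) = (y*)^((1−α)/α) = 1.33^3 = 2.3526.
Therefore s = 2.3526 × (n + g + δ) = 2.3526 × 0.158 = 0.3717.

s ≈ 0.372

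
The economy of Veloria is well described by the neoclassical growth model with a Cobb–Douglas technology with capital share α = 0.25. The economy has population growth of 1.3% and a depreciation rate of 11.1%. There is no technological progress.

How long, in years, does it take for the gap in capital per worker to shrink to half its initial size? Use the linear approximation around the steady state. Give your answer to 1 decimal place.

Near the steady state the convergence rate is λ = (1 − α)(n + δ).
λ = (1 − 0.25) × 0.124 = 0.75 × 0.124 = 0.0930
Half-life = ln 2 / λ = 0.6931 / 0.0930 ≈ 7.45 years

t_½ ≈ 7.5 years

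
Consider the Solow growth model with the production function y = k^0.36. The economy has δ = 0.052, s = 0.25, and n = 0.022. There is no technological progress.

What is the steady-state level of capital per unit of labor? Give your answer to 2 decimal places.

In steady state, investment equals break-even investment: s·k^α = (n + δ)·k.
Rearranging, k^(1−α) = s / (n + δ).
k^0.64 = 0.25 / (0.022 + 0.052) = 0.25 / 0.074 = 3.3784
k* = 3.3784^(1/0.64) ≈ 6.7006

k* ≈ 6.70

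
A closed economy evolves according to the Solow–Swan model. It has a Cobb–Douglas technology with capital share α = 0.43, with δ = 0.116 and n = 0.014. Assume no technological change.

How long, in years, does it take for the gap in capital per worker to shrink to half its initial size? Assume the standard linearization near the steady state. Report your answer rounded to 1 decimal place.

Near the steady state the convergence rate is λ = (1 − α)(n + δ).
λ = (1 − 0.43) × 0.130 = 0.57 × 0.130 = 0.0741
Half-life = ln 2 / λ = 0.6931 / 0.0741 ≈ 9.35 years

t_½ ≈ 9.4 years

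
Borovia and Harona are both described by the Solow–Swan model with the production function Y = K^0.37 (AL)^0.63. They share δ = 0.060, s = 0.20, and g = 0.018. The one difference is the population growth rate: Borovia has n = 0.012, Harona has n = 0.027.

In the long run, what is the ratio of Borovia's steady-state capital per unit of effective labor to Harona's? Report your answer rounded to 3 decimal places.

k*_B / k*_H ≈ 1.277

Steady-state k* = [s/(n + g + δ)]^(1/(1−α)), so the ratio is [ (s_B/(n + g + δ)_B) / (s_H/(n + g + δ)_H) ]^1.5873.
s_B/(n + g + δ)_B = 0.20/0.090 = 2.2222; s_H/(n + g + δ)_H = 0.20/0.105 = 1.9048.
Ratio = (2.2222/1.9048)^1.5873 = 1.1666^1.5873 ≈ 1.2771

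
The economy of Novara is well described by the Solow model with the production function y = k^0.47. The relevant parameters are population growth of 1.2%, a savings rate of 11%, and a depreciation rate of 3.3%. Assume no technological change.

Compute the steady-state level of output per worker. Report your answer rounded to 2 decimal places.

y* = 2.21

Steady state requires s·f(k) = (n + δ)·k, i.e. s·k^α = (n + δ)·k.
Dividing both sides by k: k^(1−α) = s / (n + δ).
k^0.53 = 0.11 / (0.012 + 0.033) = 0.11 / 0.045 = 2.4444
k* = 2.4444^(1/0.53) ≈ 5.4001
y* = (k*)^α = 5.4001^0.47 ≈ 2.2092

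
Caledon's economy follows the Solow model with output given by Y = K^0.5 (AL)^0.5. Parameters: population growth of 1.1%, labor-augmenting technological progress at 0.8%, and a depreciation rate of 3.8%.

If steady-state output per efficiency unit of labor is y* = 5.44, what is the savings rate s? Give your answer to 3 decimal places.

In steady state, investment equals break-even investment: s·k^α = (n + g + δ)·k.
Since y* = [s/(n + g + δ)]^(α/(1−α)), we have s/(n + g + δ) = (y*)^((1−α)/α) = 5.44^1 = 5.4400.
Therefore s = 5.4400 × (n + g + δ) = 5.4400 × 0.057 = 0.3101.

s ≈ 0.310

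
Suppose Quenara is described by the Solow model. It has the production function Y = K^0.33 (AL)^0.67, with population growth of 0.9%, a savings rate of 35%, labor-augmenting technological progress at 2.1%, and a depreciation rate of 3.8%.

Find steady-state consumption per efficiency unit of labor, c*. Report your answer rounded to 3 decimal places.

c* = 1.457

In steady state, investment equals break-even investment: s·k^α = (n + g + δ)·k.
Rearranging, k^(1−α) = s / (n + g + δ).
k^0.67 = 0.35 / (0.009 + 0.021 + 0.038) = 0.35 / 0.068 = 5.1471
k* = 5.1471^(1/0.67) ≈ 11.5354
y* = (k*)^α = 11.5354^0.33 ≈ 2.2411
c* = (1 − s)·y* = (1 − 0.35) × 2.2411 ≈ 1.4567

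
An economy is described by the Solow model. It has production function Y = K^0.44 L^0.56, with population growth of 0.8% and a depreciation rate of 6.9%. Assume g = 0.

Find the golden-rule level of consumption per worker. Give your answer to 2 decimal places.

At the golden rule, f'(k) = n + δ, so α·k^(α−1) = n + δ and k_gold = (α/(n + δ))^(1/(1−α)).
k_gold = (0.44/0.077)^(1/0.56) = 5.7143^1.7857 ≈ 22.4755
c_gold = f(k_gold) − (n + δ)·k_gold = 3.9333 − 0.077×22.4755 ≈ 2.2027

c_gold ≈ 2.20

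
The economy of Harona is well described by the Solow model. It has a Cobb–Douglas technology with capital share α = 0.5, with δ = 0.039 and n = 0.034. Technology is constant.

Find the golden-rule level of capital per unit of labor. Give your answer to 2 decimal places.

k_gold ≈ 46.91

The golden rule sets f'(k) = n + δ, i.e. α·k^(α−1) = n + δ.
So k^(1−α) = α / (n + δ) = 0.5 / 0.073 = 6.8493.
k_gold = 6.8493^(1/0.5) ≈ 46.9129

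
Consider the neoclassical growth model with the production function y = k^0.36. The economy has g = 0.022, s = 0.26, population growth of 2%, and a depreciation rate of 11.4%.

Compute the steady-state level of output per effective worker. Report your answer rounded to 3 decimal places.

y* ≈ 1.333

Steady state requires s·f(k) = (n + g + δ)·k, i.e. s·k^α = (n + g + δ)·k.
Rearranging, k^(1−α) = s / (n + g + δ).
k^0.64 = 0.26 / (0.020 + 0.022 + 0.114) = 0.26 / 0.156 = 1.6667
k* = 1.6667^(1/0.64) ≈ 2.2215
y* = (k*)^α = 2.2215^0.36 ≈ 1.3329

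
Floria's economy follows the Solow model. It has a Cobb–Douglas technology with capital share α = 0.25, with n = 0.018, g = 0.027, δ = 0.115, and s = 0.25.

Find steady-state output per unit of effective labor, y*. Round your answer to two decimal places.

y* = 1.16

At the steady state, Δk = 0, so s·k^α = (n + g + δ)·k.
Rearranging, k^(1−α) = s / (n + g + δ).
k^0.75 = 0.25 / (0.018 + 0.027 + 0.115) = 0.25 / 0.160 = 1.5625
k* = 1.5625^(1/0.75) ≈ 1.8131
y* = (k*)^α = 1.8131^0.25 ≈ 1.1604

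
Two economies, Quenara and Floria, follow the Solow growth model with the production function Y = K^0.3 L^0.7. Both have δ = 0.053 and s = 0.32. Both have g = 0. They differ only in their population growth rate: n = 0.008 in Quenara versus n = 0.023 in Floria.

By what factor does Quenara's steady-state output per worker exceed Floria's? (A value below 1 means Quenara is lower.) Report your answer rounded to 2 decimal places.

Steady-state y* = [s/(n + δ)]^(α/(1−α)), so the ratio is [ (s_Q/(n + δ)_Q) / (s_F/(n + δ)_F) ]^0.4286.
s_Q/(n + δ)_Q = 0.32/0.061 = 5.2459; s_F/(n + δ)_F = 0.32/0.076 = 4.2105.
Ratio = (5.2459/4.2105)^0.4286 = 1.2459^0.4286 ≈ 1.0988

y*_Q / y*_F ≈ 1.10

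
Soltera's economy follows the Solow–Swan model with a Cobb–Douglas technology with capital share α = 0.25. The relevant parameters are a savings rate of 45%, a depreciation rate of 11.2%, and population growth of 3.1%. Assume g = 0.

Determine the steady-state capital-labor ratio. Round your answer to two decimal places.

k* ≈ 4.61

In steady state, investment equals break-even investment: s·k^α = (n + δ)·k.
Dividing both sides by k: k^(1−α) = s / (n + δ).
k^0.75 = 0.45 / (0.031 + 0.112) = 0.45 / 0.143 = 3.1469
k* = 3.1469^(1/0.75) ≈ 4.6115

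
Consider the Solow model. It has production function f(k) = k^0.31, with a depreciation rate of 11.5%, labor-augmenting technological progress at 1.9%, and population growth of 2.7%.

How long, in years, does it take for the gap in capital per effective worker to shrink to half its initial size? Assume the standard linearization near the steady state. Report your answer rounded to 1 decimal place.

t_½ ≈ 6.2 years

Near the steady state the convergence rate is λ = (1 − α)(n + g + δ).
λ = (1 − 0.31) × 0.161 = 0.69 × 0.161 = 0.11109
Half-life = ln 2 / λ = 0.6931 / 0.11109 ≈ 6.24 years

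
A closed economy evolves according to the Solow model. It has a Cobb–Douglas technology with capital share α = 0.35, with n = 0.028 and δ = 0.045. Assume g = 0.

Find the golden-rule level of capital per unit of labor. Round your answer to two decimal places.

k_gold ≈ 11.15

The golden rule sets f'(k) = n + δ, i.e. α·k^(α−1) = n + δ.
So k^(1−α) = α / (n + δ) = 0.35 / 0.073 = 4.7945.
k_gold = 4.7945^(1/0.65) ≈ 11.1506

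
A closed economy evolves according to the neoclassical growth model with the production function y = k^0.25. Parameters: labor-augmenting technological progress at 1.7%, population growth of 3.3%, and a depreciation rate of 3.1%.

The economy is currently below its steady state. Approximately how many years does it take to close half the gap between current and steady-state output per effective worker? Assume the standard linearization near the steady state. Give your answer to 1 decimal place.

Near the steady state the convergence rate is λ = (1 − α)(n + g + δ).
λ = (1 − 0.25) × 0.081 = 0.75 × 0.081 = 0.06075
Half-life = ln 2 / λ = 0.6931 / 0.06075 ≈ 11.41 years

about 11.4 years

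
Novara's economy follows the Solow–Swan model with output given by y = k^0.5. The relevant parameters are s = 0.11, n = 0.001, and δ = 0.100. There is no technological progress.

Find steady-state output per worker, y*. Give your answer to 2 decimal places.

y* = 1.09

At the steady state, Δk = 0, so s·k^α = (n + δ)·k.
Rearranging, k^(1−α) = s / (n + δ).
k^0.5 = 0.11 / (0.001 + 0.100) = 0.11 / 0.101 = 1.0891
k* = 1.0891^(1/0.5) ≈ 1.1861
y* = (k*)^α = 1.1861^0.5 ≈ 1.0891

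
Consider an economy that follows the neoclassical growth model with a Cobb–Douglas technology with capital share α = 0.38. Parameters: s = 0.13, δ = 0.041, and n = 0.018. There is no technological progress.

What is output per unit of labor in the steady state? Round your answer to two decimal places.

y* ≈ 1.62

In steady state, investment equals break-even investment: s·k^α = (n + δ)·k.
Rearranging, k^(1−α) = s / (n + δ).
k^0.62 = 0.13 / (0.018 + 0.041) = 0.13 / 0.059 = 2.2034
k* = 2.2034^(1/0.62) ≈ 3.5758
y* = (k*)^α = 3.5758^0.38 ≈ 1.6229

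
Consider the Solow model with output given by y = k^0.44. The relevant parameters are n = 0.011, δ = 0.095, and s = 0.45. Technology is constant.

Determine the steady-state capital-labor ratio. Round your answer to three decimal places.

k* ≈ 13.221

At the steady state, Δk = 0, so s·k^α = (n + δ)·k.
Dividing both sides by k: k^(1−α) = s / (n + δ).
k^0.56 = 0.45 / (0.011 + 0.095) = 0.45 / 0.106 = 4.2453
k* = 4.2453^(1/0.56) ≈ 13.2210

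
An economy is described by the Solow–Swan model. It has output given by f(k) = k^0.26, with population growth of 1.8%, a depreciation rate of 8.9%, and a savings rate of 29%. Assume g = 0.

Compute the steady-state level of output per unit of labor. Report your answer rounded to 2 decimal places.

y* ≈ 1.42

At the steady state, Δk = 0, so s·k^α = (n + δ)·k.
Rearranging, k^(1−α) = s / (n + δ).
k^0.74 = 0.29 / (0.018 + 0.089) = 0.29 / 0.107 = 2.7103
k* = 2.7103^(1/0.74) ≈ 3.8473
y* = (k*)^α = 3.8473^0.26 ≈ 1.4195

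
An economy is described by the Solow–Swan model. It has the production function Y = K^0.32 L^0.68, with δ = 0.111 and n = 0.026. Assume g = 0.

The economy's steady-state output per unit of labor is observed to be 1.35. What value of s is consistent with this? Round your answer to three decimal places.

s ≈ 0.259

At the steady state, Δk = 0, so s·k^α = (n + δ)·k.
Since y* = [s/(n + δ)]^(α/(1−α)), we have s/(n + δ) = (y*)^((1−α)/α) = 1.35^2.125 = 1.8922.
Therefore s = 1.8922 × (n + δ) = 1.8922 × 0.137 = 0.2592.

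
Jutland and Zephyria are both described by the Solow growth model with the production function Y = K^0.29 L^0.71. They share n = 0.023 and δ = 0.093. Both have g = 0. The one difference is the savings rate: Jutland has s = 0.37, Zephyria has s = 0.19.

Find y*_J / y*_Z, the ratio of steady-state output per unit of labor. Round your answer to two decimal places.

ratio ≈ 1.31

Steady-state y* = [s/(n + δ)]^(α/(1−α)), so the ratio is [ (s_J/(n + δ)_J) / (s_Z/(n + δ)_Z) ]^0.4085.
s_J/(n + δ)_J = 0.37/0.116 = 3.1897; s_Z/(n + δ)_Z = 0.19/0.116 = 1.6379.
Ratio = (3.1897/1.6379)^0.4085 = 1.9474^0.4085 ≈ 1.3129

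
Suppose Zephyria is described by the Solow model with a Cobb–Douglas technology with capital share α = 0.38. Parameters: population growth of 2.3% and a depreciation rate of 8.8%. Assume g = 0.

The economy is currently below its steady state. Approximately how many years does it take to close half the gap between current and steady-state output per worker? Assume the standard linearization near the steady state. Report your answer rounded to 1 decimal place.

Near the steady state the convergence rate is λ = (1 − α)(n + δ).
λ = (1 − 0.38) × 0.111 = 0.62 × 0.111 = 0.06882
Half-life = ln 2 / λ = 0.6931 / 0.06882 ≈ 10.07 years

t_½ ≈ 10.1 years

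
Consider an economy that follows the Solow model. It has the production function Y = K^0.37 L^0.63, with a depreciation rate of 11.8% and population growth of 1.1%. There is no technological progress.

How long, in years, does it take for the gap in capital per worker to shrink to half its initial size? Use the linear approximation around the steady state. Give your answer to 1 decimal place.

Near the steady state the convergence rate is λ = (1 − α)(n + δ).
λ = (1 − 0.37) × 0.129 = 0.63 × 0.129 = 0.08127
Half-life = ln 2 / λ = 0.6931 / 0.08127 ≈ 8.53 years

t_½ ≈ 8.5 years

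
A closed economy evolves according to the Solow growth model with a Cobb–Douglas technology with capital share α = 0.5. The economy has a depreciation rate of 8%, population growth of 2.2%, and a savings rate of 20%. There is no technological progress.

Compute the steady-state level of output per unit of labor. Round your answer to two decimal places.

y* = 1.96

In steady state, investment equals break-even investment: s·k^α = (n + δ)·k.
Dividing both sides by k: k^(1−α) = s / (n + δ).
k^0.5 = 0.20 / (0.022 + 0.080) = 0.20 / 0.102 = 1.9608
k* = 1.9608^(1/0.5) ≈ 3.8447
y* = (k*)^α = 3.8447^0.5 ≈ 1.9608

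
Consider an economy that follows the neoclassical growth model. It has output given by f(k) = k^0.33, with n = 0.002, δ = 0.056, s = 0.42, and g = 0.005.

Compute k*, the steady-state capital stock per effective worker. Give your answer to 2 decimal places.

k* ≈ 16.97

In steady state, investment equals break-even investment: s·k^α = (n + g + δ)·k.
Dividing both sides by k: k^(1−α) = s / (n + g + δ).
k^0.67 = 0.42 / (0.002 + 0.005 + 0.056) = 0.42 / 0.063 = 6.6667
k* = 6.6667^(1/0.67) ≈ 16.9714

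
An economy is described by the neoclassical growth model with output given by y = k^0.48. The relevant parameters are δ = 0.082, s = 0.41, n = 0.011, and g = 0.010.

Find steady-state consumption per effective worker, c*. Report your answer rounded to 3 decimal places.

c* = 2.112

In steady state, investment equals break-even investment: s·k^α = (n + g + δ)·k.
Dividing both sides by k: k^(1−α) = s / (n + g + δ).
k^0.52 = 0.41 / (0.011 + 0.010 + 0.082) = 0.41 / 0.103 = 3.9806
k* = 3.9806^(1/0.52) ≈ 14.2478
y* = (k*)^α = 14.2478^0.48 ≈ 3.5793
c* = (1 − s)·y* = (1 − 0.41) × 3.5793 ≈ 2.1118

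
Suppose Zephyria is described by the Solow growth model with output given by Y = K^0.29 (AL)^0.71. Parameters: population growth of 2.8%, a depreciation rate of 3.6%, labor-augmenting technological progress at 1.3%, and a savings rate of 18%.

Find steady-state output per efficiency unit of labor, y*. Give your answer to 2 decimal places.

y* = 1.41

Steady state requires s·f(k) = (n + g + δ)·k, i.e. s·k^α = (n + g + δ)·k.
Rearranging, k^(1−α) = s / (n + g + δ).
k^0.71 = 0.18 / (0.028 + 0.013 + 0.036) = 0.18 / 0.077 = 2.3377
k* = 2.3377^(1/0.71) ≈ 3.3069
y* = (k*)^α = 3.3069^0.29 ≈ 1.4146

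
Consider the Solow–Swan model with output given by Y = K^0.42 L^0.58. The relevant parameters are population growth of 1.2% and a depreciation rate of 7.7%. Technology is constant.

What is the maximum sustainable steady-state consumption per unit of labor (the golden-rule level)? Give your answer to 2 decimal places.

c_gold ≈ 1.78

At the golden rule, f'(k) = n + δ, so α·k^(α−1) = n + δ and k_gold = (α/(n + δ))^(1/(1−α)).
k_gold = (0.42/0.089)^(1/0.58) = 4.7191^1.7241 ≈ 14.5145
c_gold = f(k_gold) − (n + δ)·k_gold = 3.0758 − 0.089×14.5145 ≈ 1.7840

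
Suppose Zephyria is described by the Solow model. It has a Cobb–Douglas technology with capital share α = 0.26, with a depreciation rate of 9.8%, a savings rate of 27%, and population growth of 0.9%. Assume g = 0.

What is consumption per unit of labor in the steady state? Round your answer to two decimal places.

In steady state, investment equals break-even investment: s·k^α = (n + δ)·k.
Rearranging, k^(1−α) = s / (n + δ).
k^0.74 = 0.27 / (0.009 + 0.098) = 0.27 / 0.107 = 2.5234
k* = 2.5234^(1/0.74) ≈ 3.4932
y* = (k*)^α = 3.4932^0.26 ≈ 1.3843
c* = (1 − s)·y* = (1 − 0.27) × 1.3843 ≈ 1.0105

c* = 1.01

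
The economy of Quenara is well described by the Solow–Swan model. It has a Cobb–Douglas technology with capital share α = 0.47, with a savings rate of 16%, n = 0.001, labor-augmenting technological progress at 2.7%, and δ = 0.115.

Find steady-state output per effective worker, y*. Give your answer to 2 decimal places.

At the steady state, Δk = 0, so s·k^α = (n + g + δ)·k.
Dividing both sides by k: k^(1−α) = s / (n + g + δ).
k^0.53 = 0.16 / (0.001 + 0.027 + 0.115) = 0.16 / 0.143 = 1.1189
k* = 1.1189^(1/0.53) ≈ 1.2361
y* = (k*)^α = 1.2361^0.47 ≈ 1.1048

y* ≈ 1.10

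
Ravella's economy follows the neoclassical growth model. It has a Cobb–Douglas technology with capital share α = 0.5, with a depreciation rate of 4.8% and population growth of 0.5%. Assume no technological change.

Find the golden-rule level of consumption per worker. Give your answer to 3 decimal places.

At the golden rule, f'(k) = n + δ, so α·k^(α−1) = n + δ and k_gold = (α/(n + δ))^(1/(1−α)).
k_gold = (0.5/0.053)^(1/0.5) = 9.4340^2 ≈ 89.0004
c_gold = f(k_gold) − (n + δ)·k_gold = 9.4340 − 0.053×89.0004 ≈ 4.7170

c_gold ≈ 4.717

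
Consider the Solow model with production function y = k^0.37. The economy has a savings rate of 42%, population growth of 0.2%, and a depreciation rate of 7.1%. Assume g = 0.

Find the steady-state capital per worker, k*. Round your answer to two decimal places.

k* = 16.08

In steady state, investment equals break-even investment: s·k^α = (n + δ)·k.
Dividing both sides by k: k^(1−α) = s / (n + δ).
k^0.63 = 0.42 / (0.002 + 0.071) = 0.42 / 0.073 = 5.7534
k* = 5.7534^(1/0.63) ≈ 16.0779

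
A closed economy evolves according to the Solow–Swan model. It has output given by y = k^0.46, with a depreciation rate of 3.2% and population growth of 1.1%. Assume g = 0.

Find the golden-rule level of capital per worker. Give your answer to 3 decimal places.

The golden rule sets f'(k) = n + δ, i.e. α·k^(α−1) = n + δ.
So k^(1−α) = α / (n + δ) = 0.46 / 0.043 = 10.6977.
k_gold = 10.6977^(1/0.54) ≈ 80.5552

k_gold ≈ 80.555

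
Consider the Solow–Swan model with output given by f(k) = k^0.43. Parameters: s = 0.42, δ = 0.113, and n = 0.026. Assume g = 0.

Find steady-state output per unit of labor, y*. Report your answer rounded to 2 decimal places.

In steady state, investment equals break-even investment: s·k^α = (n + δ)·k.
Rearranging, k^(1−α) = s / (n + δ).
k^0.57 = 0.42 / (0.026 + 0.113) = 0.42 / 0.139 = 3.0216
k* = 3.0216^(1/0.57) ≈ 6.9586
y* = (k*)^α = 6.9586^0.43 ≈ 2.3029

y* = 2.30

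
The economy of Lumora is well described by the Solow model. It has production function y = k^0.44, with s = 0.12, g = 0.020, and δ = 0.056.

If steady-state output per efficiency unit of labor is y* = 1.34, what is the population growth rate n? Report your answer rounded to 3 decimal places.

n ≈ 0.007

Steady state requires s·f(k) = (n + g + δ)·k, i.e. s·k^α = (n + g + δ)·k.
Since y* = [s/(n + g + δ)]^(α/(1−α)), we have s/(n + g + δ) = (y*)^((1−α)/α) = 1.34^1.2727 = 1.4513.
Therefore n + g + δ = s / 1.4513 = 0.12 / 1.4513 = 0.0827, so n = 0.0827 − 0.076 = 0.0067.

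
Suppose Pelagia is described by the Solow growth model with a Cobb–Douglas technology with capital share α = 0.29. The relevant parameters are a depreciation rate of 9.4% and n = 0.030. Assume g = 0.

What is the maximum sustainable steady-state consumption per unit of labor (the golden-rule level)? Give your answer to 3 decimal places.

c_gold ≈ 1.005

At the golden rule, f'(k) = n + δ, so α·k^(α−1) = n + δ and k_gold = (α/(n + δ))^(1/(1−α)).
k_gold = (0.29/0.124)^(1/0.71) = 2.3387^1.4085 ≈ 3.3090
c_gold = f(k_gold) − (n + δ)·k_gold = 1.4149 − 0.124×3.3090 ≈ 1.0046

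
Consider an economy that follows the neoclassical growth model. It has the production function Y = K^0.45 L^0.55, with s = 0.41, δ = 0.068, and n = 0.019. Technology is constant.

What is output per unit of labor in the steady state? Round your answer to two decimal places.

At the steady state, Δk = 0, so s·k^α = (n + δ)·k.
Rearranging, k^(1−α) = s / (n + δ).
k^0.55 = 0.41 / (0.019 + 0.068) = 0.41 / 0.087 = 4.7126
k* = 4.7126^(1/0.55) ≈ 16.7537
y* = (k*)^α = 16.7537^0.45 ≈ 3.5551

y* ≈ 3.56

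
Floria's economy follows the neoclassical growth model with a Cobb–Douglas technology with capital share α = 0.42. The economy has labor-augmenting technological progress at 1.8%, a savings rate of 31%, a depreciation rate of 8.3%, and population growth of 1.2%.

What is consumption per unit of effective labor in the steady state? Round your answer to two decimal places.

In steady state, investment equals break-even investment: s·k^α = (n + g + δ)·k.
Rearranging, k^(1−α) = s / (n + g + δ).
k^0.58 = 0.31 / (0.012 + 0.018 + 0.083) = 0.31 / 0.113 = 2.7434
k* = 2.7434^(1/0.58) ≈ 5.6973
y* = (k*)^α = 5.6973^0.42 ≈ 2.0767
c* = (1 − s)·y* = (1 − 0.31) × 2.0767 ≈ 1.4329

c* = 1.43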